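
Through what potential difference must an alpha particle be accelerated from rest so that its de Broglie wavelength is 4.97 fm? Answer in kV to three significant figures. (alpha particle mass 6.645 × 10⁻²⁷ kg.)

V = 4170 kV

p = h/λ = 6.626 × 10⁻³⁴ / 4.970 × 10⁻¹⁵ = 1.333 × 10⁻¹⁹ kg·m/s.
KE = p²/(2m) = 1.337 × 10⁻¹² J.
V = KE/2e = 1.337 × 10⁻¹² / (2 × 1.602 × 10⁻¹⁹) = 4170 kV.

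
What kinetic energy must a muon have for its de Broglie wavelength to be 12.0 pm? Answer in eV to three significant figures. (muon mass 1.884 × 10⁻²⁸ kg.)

KE = 50.5 eV

p = h/λ = 6.626 × 10⁻³⁴ / 1.200 × 10⁻¹¹ = 5.522 × 10⁻²³ kg·m/s.
KE = p²/(2m) = (5.522 × 10⁻²³)² / (2 × 1.884 × 10⁻²⁸) = 8.092 × 10⁻¹⁸ J = 50.5 eV.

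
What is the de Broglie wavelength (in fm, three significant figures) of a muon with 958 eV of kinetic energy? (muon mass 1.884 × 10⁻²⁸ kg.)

λ = 2760 fm

KE = 958 eV = 1.535 × 10⁻¹⁶ J.
p = √(2mKE) = √(2 × 1.884 × 10⁻²⁸ × 1.535 × 10⁻¹⁶) = 2.405 × 10⁻²² kg·m/s.
λ = h/p = 6.626 × 10⁻³⁴ / 2.405 × 10⁻²² = 2.76 × 10⁻¹² m = 2760 fm.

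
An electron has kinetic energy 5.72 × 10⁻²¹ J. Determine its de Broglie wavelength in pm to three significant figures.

λ = 6490 pm

p = √(2mKE) = √(2 × 9.109 × 10⁻³¹ × 5.720 × 10⁻²¹) = 1.021 × 10⁻²⁵ kg·m/s.
λ = h/p = 6.626 × 10⁻³⁴ / 1.021 × 10⁻²⁵ = 6.49 × 10⁻⁹ m = 6490 pm.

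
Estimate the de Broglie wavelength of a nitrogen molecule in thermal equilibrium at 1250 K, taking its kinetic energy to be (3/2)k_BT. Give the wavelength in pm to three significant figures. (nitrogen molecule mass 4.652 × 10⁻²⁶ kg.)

λ = 13.5 pm

KE = (3/2)k_BT = 1.5 × 1.381 × 10⁻²³ × 1250 = 2.589 × 10⁻²⁰ J.
p = √(2mKE) = √(2 × 4.652 × 10⁻²⁶ × 2.589 × 10⁻²⁰) = 4.908 × 10⁻²³ kg·m/s.
λ = h/p = 1.35 × 10⁻¹¹ m = 13.5 pm.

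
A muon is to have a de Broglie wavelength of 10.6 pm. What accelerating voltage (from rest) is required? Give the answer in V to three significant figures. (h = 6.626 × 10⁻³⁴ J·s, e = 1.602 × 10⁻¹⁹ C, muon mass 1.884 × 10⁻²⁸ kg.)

p = h/λ = 6.626 × 10⁻³⁴ / 1.060 × 10⁻¹¹ = 6.251 × 10⁻²³ kg·m/s.
KE = p²/(2m) = 1.037 × 10⁻¹⁷ J.
V = KE/e = 1.037 × 10⁻¹⁷ / (1.602 × 10⁻¹⁹) = 64.7 V.

V = 64.7 V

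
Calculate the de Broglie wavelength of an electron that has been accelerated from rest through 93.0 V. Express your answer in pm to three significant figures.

λ = 127 pm

KE = eV = 1.602 × 10⁻¹⁹ × 93.00 = 1.490 × 10⁻¹⁷ J.
p = √(2mKE) = √(2 × 9.109 × 10⁻³¹ × 1.490 × 10⁻¹⁷) = 5.210 × 10⁻²⁴ kg·m/s.
λ = h/p = 6.626 × 10⁻³⁴ / 5.210 × 10⁻²⁴ = 1.27 × 10⁻¹⁰ m = 127 pm.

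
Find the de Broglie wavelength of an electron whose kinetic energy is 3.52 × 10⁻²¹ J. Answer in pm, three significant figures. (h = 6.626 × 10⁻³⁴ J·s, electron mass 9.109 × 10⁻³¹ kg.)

λ = 8270 pm

p = √(2mKE) = √(2 × 9.109 × 10⁻³¹ × 3.520 × 10⁻²¹) = 8.008 × 10⁻²⁶ kg·m/s.
λ = h/p = 6.626 × 10⁻³⁴ / 8.008 × 10⁻²⁶ = 8.27 × 10⁻⁹ m = 8270 pm.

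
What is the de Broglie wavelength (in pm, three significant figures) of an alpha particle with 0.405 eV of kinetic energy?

λ = 22.6 pm

KE = 0.405 eV = 6.488 × 10⁻²⁰ J.
p = √(2mKE) = √(2 × 6.645 × 10⁻²⁷ × 6.488 × 10⁻²⁰) = 2.936 × 10⁻²³ kg·m/s.
λ = h/p = 6.626 × 10⁻³⁴ / 2.936 × 10⁻²³ = 2.26 × 10⁻¹¹ m = 22.6 pm.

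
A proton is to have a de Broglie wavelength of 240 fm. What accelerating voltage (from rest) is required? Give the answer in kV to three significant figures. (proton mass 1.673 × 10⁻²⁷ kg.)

p = h/λ = 6.626 × 10⁻³⁴ / 2.400 × 10⁻¹³ = 2.761 × 10⁻²¹ kg·m/s.
KE = p²/(2m) = 2.278 × 10⁻¹⁵ J.
V = KE/e = 2.278 × 10⁻¹⁵ / (1.602 × 10⁻¹⁹) = 14.2 kV.

V = 14.2 kV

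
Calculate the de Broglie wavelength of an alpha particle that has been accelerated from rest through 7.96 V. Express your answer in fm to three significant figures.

KE = 2eV = 2 × 1.602 × 10⁻¹⁹ × 7.960 = 2.550 × 10⁻¹⁸ J.
p = √(2mKE) = √(2 × 6.645 × 10⁻²⁷ × 2.550 × 10⁻¹⁸) = 1.841 × 10⁻²² kg·m/s.
λ = h/p = 6.626 × 10⁻³⁴ / 1.841 × 10⁻²² = 3.60 × 10⁻¹² m = 3600 fm.

λ = 3600 fm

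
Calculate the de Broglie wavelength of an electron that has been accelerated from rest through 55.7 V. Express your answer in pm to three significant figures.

KE = eV = 1.602 × 10⁻¹⁹ × 55.70 = 8.923 × 10⁻¹⁸ J.
p = √(2mKE) = √(2 × 9.109 × 10⁻³¹ × 8.923 × 10⁻¹⁸) = 4.032 × 10⁻²⁴ kg·m/s.
λ = h/p = 6.626 × 10⁻³⁴ / 4.032 × 10⁻²⁴ = 1.64 × 10⁻¹⁰ m = 164 pm.

λ = 164 pm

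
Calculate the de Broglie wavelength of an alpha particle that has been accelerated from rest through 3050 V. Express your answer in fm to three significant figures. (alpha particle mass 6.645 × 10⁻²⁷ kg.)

KE = 2eV = 2 × 1.602 × 10⁻¹⁹ × 3050 = 9.772 × 10⁻¹⁶ J.
p = √(2mKE) = √(2 × 6.645 × 10⁻²⁷ × 9.772 × 10⁻¹⁶) = 3.604 × 10⁻²¹ kg·m/s.
λ = h/p = 6.626 × 10⁻³⁴ / 3.604 × 10⁻²¹ = 1.84 × 10⁻¹³ m = 184 fm.

λ = 184 fm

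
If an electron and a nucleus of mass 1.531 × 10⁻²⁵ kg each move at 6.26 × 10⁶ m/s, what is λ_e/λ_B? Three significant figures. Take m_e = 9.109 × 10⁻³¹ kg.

At fixed v, p = mv so λ = h/(mv) ∝ 1/m.
λ_e/λ_B = m_B/m_e = 1.531 × 10⁻²⁵/9.109 × 10⁻³¹ = 1.68 × 10⁵.

λ_e/λ_B = 1.68 × 10⁵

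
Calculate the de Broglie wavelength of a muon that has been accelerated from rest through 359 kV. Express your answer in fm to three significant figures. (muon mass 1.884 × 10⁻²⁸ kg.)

KE = eV = 1.602 × 10⁻¹⁹ × 3.590 × 10⁵ = 5.751 × 10⁻¹⁴ J.
p = √(2mKE) = √(2 × 1.884 × 10⁻²⁸ × 5.751 × 10⁻¹⁴) = 4.655 × 10⁻²¹ kg·m/s.
λ = h/p = 6.626 × 10⁻³⁴ / 4.655 × 10⁻²¹ = 1.42 × 10⁻¹³ m = 142 fm.

λ = 142 fm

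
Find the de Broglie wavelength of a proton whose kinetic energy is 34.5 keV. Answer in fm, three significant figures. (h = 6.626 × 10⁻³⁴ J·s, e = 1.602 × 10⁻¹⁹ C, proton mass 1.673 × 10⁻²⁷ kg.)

λ = 154 fm

KE = 34.5 keV = 5.527 × 10⁻¹⁵ J.
p = √(2mKE) = √(2 × 1.673 × 10⁻²⁷ × 5.527 × 10⁻¹⁵) = 4.300 × 10⁻²¹ kg·m/s.
λ = h/p = 6.626 × 10⁻³⁴ / 4.300 × 10⁻²¹ = 1.54 × 10⁻¹³ m = 154 fm.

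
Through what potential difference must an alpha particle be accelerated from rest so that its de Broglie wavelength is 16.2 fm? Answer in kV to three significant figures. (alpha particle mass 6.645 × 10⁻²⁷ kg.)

p = h/λ = 6.626 × 10⁻³⁴ / 1.620 × 10⁻¹⁴ = 4.090 × 10⁻²⁰ kg·m/s.
KE = p²/(2m) = 1.259 × 10⁻¹³ J.
V = KE/2e = 1.259 × 10⁻¹³ / (2 × 1.602 × 10⁻¹⁹) = 393 kV.

V = 393 kV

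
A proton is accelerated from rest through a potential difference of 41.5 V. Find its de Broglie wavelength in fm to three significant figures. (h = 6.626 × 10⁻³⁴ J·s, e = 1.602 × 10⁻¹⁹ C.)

λ = 4440 fm

KE = eV = 1.602 × 10⁻¹⁹ × 41.50 = 6.648 × 10⁻¹⁸ J.
p = √(2mKE) = √(2 × 1.673 × 10⁻²⁷ × 6.648 × 10⁻¹⁸) = 1.491 × 10⁻²² kg·m/s.
λ = h/p = 6.626 × 10⁻³⁴ / 1.491 × 10⁻²² = 4.44 × 10⁻¹² m = 4440 fm.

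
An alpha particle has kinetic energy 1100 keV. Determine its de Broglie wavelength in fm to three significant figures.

λ = 13.7 fm

KE = 1100 keV = 1.762 × 10⁻¹³ J.
p = √(2mKE) = √(2 × 6.645 × 10⁻²⁷ × 1.762 × 10⁻¹³) = 4.839 × 10⁻²⁰ kg·m/s.
λ = h/p = 6.626 × 10⁻³⁴ / 4.839 × 10⁻²⁰ = 1.37 × 10⁻¹⁴ m = 13.7 fm.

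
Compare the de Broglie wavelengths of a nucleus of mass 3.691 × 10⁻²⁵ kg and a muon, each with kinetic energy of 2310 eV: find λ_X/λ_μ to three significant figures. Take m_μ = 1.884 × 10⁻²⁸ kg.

At fixed KE, p = √(2mKE) so λ = h/p ∝ 1/√m.
λ_X/λ_μ = √(m_μ/m_X) = √(1.884 × 10⁻²⁸/3.691 × 10⁻²⁵) = √(5.104 × 10⁻⁴) = 0.0226.

λ_X/λ_μ = 0.0226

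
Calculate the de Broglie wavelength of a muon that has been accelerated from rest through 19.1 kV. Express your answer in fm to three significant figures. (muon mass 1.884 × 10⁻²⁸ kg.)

KE = eV = 1.602 × 10⁻¹⁹ × 1.910 × 10⁴ = 3.060 × 10⁻¹⁵ J.
p = √(2mKE) = √(2 × 1.884 × 10⁻²⁸ × 3.060 × 10⁻¹⁵) = 1.074 × 10⁻²¹ kg·m/s.
λ = h/p = 6.626 × 10⁻³⁴ / 1.074 × 10⁻²¹ = 6.17 × 10⁻¹³ m = 617 fm.

λ = 617 fm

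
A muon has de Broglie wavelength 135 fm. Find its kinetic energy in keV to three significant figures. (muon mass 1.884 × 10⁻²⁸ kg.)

KE = 399 keV

p = h/λ = 6.626 × 10⁻³⁴ / 1.350 × 10⁻¹³ = 4.908 × 10⁻²¹ kg·m/s.
KE = p²/(2m) = (4.908 × 10⁻²¹)² / (2 × 1.884 × 10⁻²⁸) = 6.393 × 10⁻¹⁴ J = 399 keV.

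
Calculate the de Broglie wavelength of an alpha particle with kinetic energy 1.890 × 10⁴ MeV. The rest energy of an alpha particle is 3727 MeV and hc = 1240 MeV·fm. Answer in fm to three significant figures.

λ = 0.0556 fm

Total energy E = KE + m₀c² = 1.890 × 10⁴ + 3727 = 22627 MeV.
(pc)² = E² − (m₀c²)² = (22627)² − (3727)² = 4.981 × 10⁸ MeV², so pc = 2.232 × 10⁴ MeV.
λ = hc/(pc) = 1240 MeV·fm / 2.232 × 10⁴ MeV = 0.0556 fm.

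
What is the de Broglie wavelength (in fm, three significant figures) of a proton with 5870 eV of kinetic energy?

λ = 374 fm

KE = 5870 eV = 9.404 × 10⁻¹⁶ J.
p = √(2mKE) = √(2 × 1.673 × 10⁻²⁷ × 9.404 × 10⁻¹⁶) = 1.774 × 10⁻²¹ kg·m/s.
λ = h/p = 6.626 × 10⁻³⁴ / 1.774 × 10⁻²¹ = 3.74 × 10⁻¹³ m = 374 fm.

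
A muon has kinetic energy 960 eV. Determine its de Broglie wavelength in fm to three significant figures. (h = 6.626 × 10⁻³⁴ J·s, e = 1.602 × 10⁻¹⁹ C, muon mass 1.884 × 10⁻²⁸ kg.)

KE = 960 eV = 1.538 × 10⁻¹⁶ J.
p = √(2mKE) = √(2 × 1.884 × 10⁻²⁸ × 1.538 × 10⁻¹⁶) = 2.407 × 10⁻²² kg·m/s.
λ = h/p = 6.626 × 10⁻³⁴ / 2.407 × 10⁻²² = 2.75 × 10⁻¹² m = 2750 fm.

λ = 2750 fm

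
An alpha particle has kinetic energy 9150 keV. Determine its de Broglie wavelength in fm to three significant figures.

KE = 9150 keV = 1.466 × 10⁻¹² J.
p = √(2mKE) = √(2 × 6.645 × 10⁻²⁷ × 1.466 × 10⁻¹²) = 1.396 × 10⁻¹⁹ kg·m/s.
λ = h/p = 6.626 × 10⁻³⁴ / 1.396 × 10⁻¹⁹ = 4.75 × 10⁻¹⁵ m = 4.75 fm.

λ = 4.75 fm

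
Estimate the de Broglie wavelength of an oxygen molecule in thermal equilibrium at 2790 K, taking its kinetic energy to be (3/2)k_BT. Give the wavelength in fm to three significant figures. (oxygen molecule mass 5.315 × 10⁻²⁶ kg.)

λ = 8450 fm

KE = (3/2)k_BT = 1.5 × 1.381 × 10⁻²³ × 2790 = 5.779 × 10⁻²⁰ J.
p = √(2mKE) = √(2 × 5.315 × 10⁻²⁶ × 5.779 × 10⁻²⁰) = 7.838 × 10⁻²³ kg·m/s.
λ = h/p = 8.45 × 10⁻¹² m = 8450 fm.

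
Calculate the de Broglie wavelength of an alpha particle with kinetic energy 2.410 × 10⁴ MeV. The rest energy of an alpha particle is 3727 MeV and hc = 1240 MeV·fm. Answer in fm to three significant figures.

λ = 0.0450 fm

Total energy E = KE + m₀c² = 2.410 × 10⁴ + 3727 = 27827 MeV.
(pc)² = E² − (m₀c²)² = (27827)² − (3727)² = 7.605 × 10⁸ MeV², so pc = 2.758 × 10⁴ MeV.
λ = hc/(pc) = 1240 MeV·fm / 2.758 × 10⁴ MeV = 0.0450 fm.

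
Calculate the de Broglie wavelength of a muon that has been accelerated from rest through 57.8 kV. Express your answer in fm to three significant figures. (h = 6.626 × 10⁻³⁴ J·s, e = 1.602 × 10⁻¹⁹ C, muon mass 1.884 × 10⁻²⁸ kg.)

KE = eV = 1.602 × 10⁻¹⁹ × 5.780 × 10⁴ = 9.260 × 10⁻¹⁵ J.
p = √(2mKE) = √(2 × 1.884 × 10⁻²⁸ × 9.260 × 10⁻¹⁵) = 1.868 × 10⁻²¹ kg·m/s.
λ = h/p = 6.626 × 10⁻³⁴ / 1.868 × 10⁻²¹ = 3.55 × 10⁻¹³ m = 355 fm.

λ = 355 fm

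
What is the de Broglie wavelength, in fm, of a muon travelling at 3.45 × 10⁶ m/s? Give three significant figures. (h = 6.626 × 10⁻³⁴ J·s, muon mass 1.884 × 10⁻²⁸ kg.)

λ = 1020 fm

p = mv = 1.884 × 10⁻²⁸ × 3.45 × 10⁶ = 6.500 × 10⁻²² kg·m/s.
λ = h/p = 6.626 × 10⁻³⁴ / 6.500 × 10⁻²² = 1.02 × 10⁻¹² m = 1020 fm.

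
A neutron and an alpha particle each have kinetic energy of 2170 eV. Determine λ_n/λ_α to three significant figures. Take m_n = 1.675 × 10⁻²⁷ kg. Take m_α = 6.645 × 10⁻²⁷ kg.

λ_n/λ_α = 1.99

At fixed KE, p = √(2mKE) so λ = h/p ∝ 1/√m.
λ_n/λ_α = √(m_α/m_n) = √(6.645 × 10⁻²⁷/1.675 × 10⁻²⁷) = √(3.967) = 1.99.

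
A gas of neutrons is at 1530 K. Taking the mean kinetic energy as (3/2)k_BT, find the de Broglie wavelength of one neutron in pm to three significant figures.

λ = 64.3 pm

KE = (3/2)k_BT = 1.5 × 1.381 × 10⁻²³ × 1530 = 3.169 × 10⁻²⁰ J.
p = √(2mKE) = √(2 × 1.675 × 10⁻²⁷ × 3.169 × 10⁻²⁰) = 1.030 × 10⁻²³ kg·m/s.
λ = h/p = 6.43 × 10⁻¹¹ m = 64.3 pm.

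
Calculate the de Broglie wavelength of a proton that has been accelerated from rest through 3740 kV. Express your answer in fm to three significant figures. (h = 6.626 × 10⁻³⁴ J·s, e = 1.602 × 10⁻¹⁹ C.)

KE = eV = 1.602 × 10⁻¹⁹ × 3.740 × 10⁶ = 5.991 × 10⁻¹³ J.
p = √(2mKE) = √(2 × 1.673 × 10⁻²⁷ × 5.991 × 10⁻¹³) = 4.477 × 10⁻²⁰ kg·m/s.
λ = h/p = 6.626 × 10⁻³⁴ / 4.477 × 10⁻²⁰ = 1.48 × 10⁻¹⁴ m = 14.8 fm.

λ = 14.8 fm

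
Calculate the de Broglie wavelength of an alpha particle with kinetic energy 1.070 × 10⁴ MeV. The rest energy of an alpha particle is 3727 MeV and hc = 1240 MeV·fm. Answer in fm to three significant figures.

Total energy E = KE + m₀c² = 1.070 × 10⁴ + 3727 = 14427 MeV.
(pc)² = E² − (m₀c²)² = (14427)² − (3727)² = 1.942 × 10⁸ MeV², so pc = 1.394 × 10⁴ MeV.
λ = hc/(pc) = 1240 MeV·fm / 1.394 × 10⁴ MeV = 0.0890 fm.

λ = 0.0890 fm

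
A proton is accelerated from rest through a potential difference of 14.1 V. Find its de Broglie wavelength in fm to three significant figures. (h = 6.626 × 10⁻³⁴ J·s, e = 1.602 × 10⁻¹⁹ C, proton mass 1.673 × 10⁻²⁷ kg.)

λ = 7620 fm

KE = eV = 1.602 × 10⁻¹⁹ × 14.10 = 2.259 × 10⁻¹⁸ J.
p = √(2mKE) = √(2 × 1.673 × 10⁻²⁷ × 2.259 × 10⁻¹⁸) = 8.694 × 10⁻²³ kg·m/s.
λ = h/p = 6.626 × 10⁻³⁴ / 8.694 × 10⁻²³ = 7.62 × 10⁻¹² m = 7620 fm.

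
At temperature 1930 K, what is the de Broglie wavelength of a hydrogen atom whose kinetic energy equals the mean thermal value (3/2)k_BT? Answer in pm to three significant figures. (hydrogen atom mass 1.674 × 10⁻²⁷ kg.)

λ = 57.3 pm

KE = (3/2)k_BT = 1.5 × 1.381 × 10⁻²³ × 1930 = 3.998 × 10⁻²⁰ J.
p = √(2mKE) = √(2 × 1.674 × 10⁻²⁷ × 3.998 × 10⁻²⁰) = 1.157 × 10⁻²³ kg·m/s.
λ = h/p = 5.73 × 10⁻¹¹ m = 57.3 pm.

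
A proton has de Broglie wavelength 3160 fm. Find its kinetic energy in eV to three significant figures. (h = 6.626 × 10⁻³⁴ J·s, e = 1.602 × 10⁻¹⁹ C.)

KE = 82.0 eV

p = h/λ = 6.626 × 10⁻³⁴ / 3.160 × 10⁻¹² = 2.097 × 10⁻²² kg·m/s.
KE = p²/(2m) = (2.097 × 10⁻²²)² / (2 × 1.673 × 10⁻²⁷) = 1.314 × 10⁻¹⁷ J = 82.0 eV.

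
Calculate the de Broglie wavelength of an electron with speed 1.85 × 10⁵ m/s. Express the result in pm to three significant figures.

λ = 3930 pm

p = mv = 9.109 × 10⁻³¹ × 1.85 × 10⁵ = 1.685 × 10⁻²⁵ kg·m/s.
λ = h/p = 6.626 × 10⁻³⁴ / 1.685 × 10⁻²⁵ = 3.93 × 10⁻⁹ m = 3930 pm.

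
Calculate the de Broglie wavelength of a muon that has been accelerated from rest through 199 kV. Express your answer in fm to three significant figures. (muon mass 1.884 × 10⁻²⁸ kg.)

λ = 191 fm

KE = eV = 1.602 × 10⁻¹⁹ × 1.990 × 10⁵ = 3.188 × 10⁻¹⁴ J.
p = √(2mKE) = √(2 × 1.884 × 10⁻²⁸ × 3.188 × 10⁻¹⁴) = 3.466 × 10⁻²¹ kg·m/s.
λ = h/p = 6.626 × 10⁻³⁴ / 3.466 × 10⁻²¹ = 1.91 × 10⁻¹³ m = 191 fm.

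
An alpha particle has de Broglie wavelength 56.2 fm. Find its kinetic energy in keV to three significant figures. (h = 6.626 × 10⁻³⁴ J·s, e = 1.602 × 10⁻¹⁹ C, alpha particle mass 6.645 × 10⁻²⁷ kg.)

p = h/λ = 6.626 × 10⁻³⁴ / 5.620 × 10⁻¹⁴ = 1.179 × 10⁻²⁰ kg·m/s.
KE = p²/(2m) = (1.179 × 10⁻²⁰)² / (2 × 6.645 × 10⁻²⁷) = 1.046 × 10⁻¹⁴ J = 65.3 keV.

KE = 65.3 keV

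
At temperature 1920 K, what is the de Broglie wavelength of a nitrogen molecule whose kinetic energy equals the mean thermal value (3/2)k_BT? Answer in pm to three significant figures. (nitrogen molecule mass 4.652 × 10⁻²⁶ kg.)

λ = 10.9 pm

KE = (3/2)k_BT = 1.5 × 1.381 × 10⁻²³ × 1920 = 3.977 × 10⁻²⁰ J.
p = √(2mKE) = √(2 × 4.652 × 10⁻²⁶ × 3.977 × 10⁻²⁰) = 6.083 × 10⁻²³ kg·m/s.
λ = h/p = 1.09 × 10⁻¹¹ m = 10.9 pm.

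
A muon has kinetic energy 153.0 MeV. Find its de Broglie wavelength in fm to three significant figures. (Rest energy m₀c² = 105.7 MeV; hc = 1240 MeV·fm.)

Total energy E = KE + m₀c² = 153.0 + 105.7 = 258.7 MeV.
(pc)² = E² − (m₀c²)² = (258.7)² − (105.7)² = 5.575 × 10⁴ MeV², so pc = 236.1 MeV.
λ = hc/(pc) = 1240 MeV·fm / 236.1 MeV = 5.25 fm.

λ = 5.25 fm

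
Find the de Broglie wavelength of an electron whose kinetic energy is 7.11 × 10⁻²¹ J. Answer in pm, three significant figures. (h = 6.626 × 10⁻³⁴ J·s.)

λ = 5820 pm

p = √(2mKE) = √(2 × 9.109 × 10⁻³¹ × 7.110 × 10⁻²¹) = 1.138 × 10⁻²⁵ kg·m/s.
λ = h/p = 6.626 × 10⁻³⁴ / 1.138 × 10⁻²⁵ = 5.82 × 10⁻⁹ m = 5820 pm.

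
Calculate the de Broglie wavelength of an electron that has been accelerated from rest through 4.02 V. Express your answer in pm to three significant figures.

KE = eV = 1.602 × 10⁻¹⁹ × 4.020 = 6.440 × 10⁻¹⁹ J.
p = √(2mKE) = √(2 × 9.109 × 10⁻³¹ × 6.440 × 10⁻¹⁹) = 1.083 × 10⁻²⁴ kg·m/s.
λ = h/p = 6.626 × 10⁻³⁴ / 1.083 × 10⁻²⁴ = 6.12 × 10⁻¹⁰ m = 612 pm.

λ = 612 pm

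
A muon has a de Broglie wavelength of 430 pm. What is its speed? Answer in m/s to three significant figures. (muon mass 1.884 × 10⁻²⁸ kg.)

p = h/λ = 6.626 × 10⁻³⁴ / 4.300 × 10⁻¹⁰ = 1.541 × 10⁻²⁴ kg·m/s.
v = p/m = 1.541 × 10⁻²⁴ / 1.884 × 10⁻²⁸ = 8.18 × 10³ m/s = 8180 m/s.

v = 8180 m/s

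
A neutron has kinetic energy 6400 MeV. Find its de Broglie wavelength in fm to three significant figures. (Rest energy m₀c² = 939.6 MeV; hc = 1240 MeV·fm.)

λ = 0.170 fm

Total energy E = KE + m₀c² = 6400 + 939.6 = 7339.6 MeV.
(pc)² = E² − (m₀c²)² = (7339.6)² − (939.6)² = 5.299 × 10⁷ MeV², so pc = 7279 MeV.
λ = hc/(pc) = 1240 MeV·fm / 7279 MeV = 0.170 fm.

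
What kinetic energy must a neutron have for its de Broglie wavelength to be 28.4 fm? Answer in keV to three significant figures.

p = h/λ = 6.626 × 10⁻³⁴ / 2.840 × 10⁻¹⁴ = 2.333 × 10⁻²⁰ kg·m/s.
KE = p²/(2m) = (2.333 × 10⁻²⁰)² / (2 × 1.675 × 10⁻²⁷) = 1.625 × 10⁻¹³ J = 1010 keV.

KE = 1010 keV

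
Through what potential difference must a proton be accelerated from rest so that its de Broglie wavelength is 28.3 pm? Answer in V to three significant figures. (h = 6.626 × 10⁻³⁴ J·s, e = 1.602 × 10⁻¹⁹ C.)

p = h/λ = 6.626 × 10⁻³⁴ / 2.830 × 10⁻¹¹ = 2.341 × 10⁻²³ kg·m/s.
KE = p²/(2m) = 1.638 × 10⁻¹⁹ J.
V = KE/e = 1.638 × 10⁻¹⁹ / (1.602 × 10⁻¹⁹) = 1.02 V.

V = 1.02 V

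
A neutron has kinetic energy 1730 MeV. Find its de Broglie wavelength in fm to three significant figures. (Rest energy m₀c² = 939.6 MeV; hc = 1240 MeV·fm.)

Total energy E = KE + m₀c² = 1730 + 939.6 = 2669.6 MeV.
(pc)² = E² − (m₀c²)² = (2669.6)² − (939.6)² = 6.244 × 10⁶ MeV², so pc = 2499 MeV.
λ = hc/(pc) = 1240 MeV·fm / 2499 MeV = 0.496 fm.

λ = 0.496 fm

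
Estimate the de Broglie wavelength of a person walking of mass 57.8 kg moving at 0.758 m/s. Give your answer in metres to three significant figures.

p = mv = 57.8 × 0.758 = 4.381 × 10¹ kg·m/s.
λ = h/p = 6.626 × 10⁻³⁴ / 4.381 × 10¹ = 1.51 × 10⁻³⁵ m.

λ = 1.51 × 10⁻³⁵ m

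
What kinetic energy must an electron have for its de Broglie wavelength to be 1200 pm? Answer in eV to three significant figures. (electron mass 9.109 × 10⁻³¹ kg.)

KE = 1.04 eV

p = h/λ = 6.626 × 10⁻³⁴ / 1.200 × 10⁻⁹ = 5.522 × 10⁻²⁵ kg·m/s.
KE = p²/(2m) = (5.522 × 10⁻²⁵)² / (2 × 9.109 × 10⁻³¹) = 1.674 × 10⁻¹⁹ J = 1.04 eV.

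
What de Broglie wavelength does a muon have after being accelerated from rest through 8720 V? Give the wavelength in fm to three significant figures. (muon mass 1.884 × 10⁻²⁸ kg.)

λ = 913 fm

KE = eV = 1.602 × 10⁻¹⁹ × 8720 = 1.397 × 10⁻¹⁵ J.
p = √(2mKE) = √(2 × 1.884 × 10⁻²⁸ × 1.397 × 10⁻¹⁵) = 7.255 × 10⁻²² kg·m/s.
λ = h/p = 6.626 × 10⁻³⁴ / 7.255 × 10⁻²² = 9.13 × 10⁻¹³ m = 913 fm.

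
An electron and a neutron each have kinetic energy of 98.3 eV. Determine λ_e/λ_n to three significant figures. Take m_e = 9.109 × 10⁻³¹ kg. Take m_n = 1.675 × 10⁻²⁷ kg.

λ_e/λ_n = 42.9

At fixed KE, p = √(2mKE) so λ = h/p ∝ 1/√m.
λ_e/λ_n = √(m_n/m_e) = √(1.675 × 10⁻²⁷/9.109 × 10⁻³¹) = √(1839) = 42.9.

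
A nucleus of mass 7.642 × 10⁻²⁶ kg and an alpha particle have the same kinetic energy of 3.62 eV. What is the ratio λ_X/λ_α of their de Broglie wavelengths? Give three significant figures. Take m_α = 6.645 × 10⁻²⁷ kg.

λ_X/λ_α = 0.295

At fixed KE, p = √(2mKE) so λ = h/p ∝ 1/√m.
λ_X/λ_α = √(m_α/m_X) = √(6.645 × 10⁻²⁷/7.642 × 10⁻²⁶) = √(0.08695) = 0.295.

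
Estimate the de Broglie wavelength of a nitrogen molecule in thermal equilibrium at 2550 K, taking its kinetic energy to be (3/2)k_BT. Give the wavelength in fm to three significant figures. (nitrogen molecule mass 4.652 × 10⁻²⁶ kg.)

λ = 9450 fm

KE = (3/2)k_BT = 1.5 × 1.381 × 10⁻²³ × 2550 = 5.282 × 10⁻²⁰ J.
p = √(2mKE) = √(2 × 4.652 × 10⁻²⁶ × 5.282 × 10⁻²⁰) = 7.010 × 10⁻²³ kg·m/s.
λ = h/p = 9.45 × 10⁻¹² m = 9450 fm.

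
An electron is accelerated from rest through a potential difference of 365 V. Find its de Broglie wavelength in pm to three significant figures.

λ = 64.2 pm

KE = eV = 1.602 × 10⁻¹⁹ × 365.0 = 5.847 × 10⁻¹⁷ J.
p = √(2mKE) = √(2 × 9.109 × 10⁻³¹ × 5.847 × 10⁻¹⁷) = 1.032 × 10⁻²³ kg·m/s.
λ = h/p = 6.626 × 10⁻³⁴ / 1.032 × 10⁻²³ = 6.42 × 10⁻¹¹ m = 64.2 pm.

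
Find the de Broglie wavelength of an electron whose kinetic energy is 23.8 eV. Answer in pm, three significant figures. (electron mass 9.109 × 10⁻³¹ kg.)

KE = 23.8 eV = 3.813 × 10⁻¹⁸ J.
p = √(2mKE) = √(2 × 9.109 × 10⁻³¹ × 3.813 × 10⁻¹⁸) = 2.636 × 10⁻²⁴ kg·m/s.
λ = h/p = 6.626 × 10⁻³⁴ / 2.636 × 10⁻²⁴ = 2.51 × 10⁻¹⁰ m = 251 pm.

λ = 251 pm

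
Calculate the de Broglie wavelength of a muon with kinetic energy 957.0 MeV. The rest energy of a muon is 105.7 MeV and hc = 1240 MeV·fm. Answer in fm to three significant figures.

λ = 1.17 fm

Total energy E = KE + m₀c² = 957.0 + 105.7 = 1062.7 MeV.
(pc)² = E² − (m₀c²)² = (1062.7)² − (105.7)² = 1.118 × 10⁶ MeV², so pc = 1057 MeV.
λ = hc/(pc) = 1240 MeV·fm / 1057 MeV = 1.17 fm.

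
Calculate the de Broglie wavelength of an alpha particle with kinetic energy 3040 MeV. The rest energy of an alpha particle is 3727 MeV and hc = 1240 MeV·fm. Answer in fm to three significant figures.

Total energy E = KE + m₀c² = 3040 + 3727 = 6767 MeV.
(pc)² = E² − (m₀c²)² = (6767)² − (3727)² = 3.190 × 10⁷ MeV², so pc = 5648 MeV.
λ = hc/(pc) = 1240 MeV·fm / 5648 MeV = 0.220 fm.

λ = 0.220 fm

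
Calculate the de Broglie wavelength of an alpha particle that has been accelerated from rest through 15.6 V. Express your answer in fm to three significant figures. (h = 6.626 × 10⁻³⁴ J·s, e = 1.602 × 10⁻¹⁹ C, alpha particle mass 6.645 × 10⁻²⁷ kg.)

λ = 2570 fm

KE = 2eV = 2 × 1.602 × 10⁻¹⁹ × 15.60 = 4.998 × 10⁻¹⁸ J.
p = √(2mKE) = √(2 × 6.645 × 10⁻²⁷ × 4.998 × 10⁻¹⁸) = 2.577 × 10⁻²² kg·m/s.
λ = h/p = 6.626 × 10⁻³⁴ / 2.577 × 10⁻²² = 2.57 × 10⁻¹² m = 2570 fm.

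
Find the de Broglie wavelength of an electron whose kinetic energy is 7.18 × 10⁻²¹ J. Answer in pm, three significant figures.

p = √(2mKE) = √(2 × 9.109 × 10⁻³¹ × 7.180 × 10⁻²¹) = 1.144 × 10⁻²⁵ kg·m/s.
λ = h/p = 6.626 × 10⁻³⁴ / 1.144 × 10⁻²⁵ = 5.79 × 10⁻⁹ m = 5790 pm.

λ = 5790 pm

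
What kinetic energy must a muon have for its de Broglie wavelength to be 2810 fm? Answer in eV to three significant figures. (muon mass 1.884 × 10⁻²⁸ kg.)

p = h/λ = 6.626 × 10⁻³⁴ / 2.810 × 10⁻¹² = 2.358 × 10⁻²² kg·m/s.
KE = p²/(2m) = (2.358 × 10⁻²²)² / (2 × 1.884 × 10⁻²⁸) = 1.476 × 10⁻¹⁶ J = 921 eV.

KE = 921 eV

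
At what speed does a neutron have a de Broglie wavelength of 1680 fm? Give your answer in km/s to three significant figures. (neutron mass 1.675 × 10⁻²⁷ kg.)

v = 235 km/s

p = h/λ = 6.626 × 10⁻³⁴ / 1.680 × 10⁻¹² = 3.944 × 10⁻²² kg·m/s.
v = p/m = 3.944 × 10⁻²² / 1.675 × 10⁻²⁷ = 2.35 × 10⁵ m/s = 235 km/s.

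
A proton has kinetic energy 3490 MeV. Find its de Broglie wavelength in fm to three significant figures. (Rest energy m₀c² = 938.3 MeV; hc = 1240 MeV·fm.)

λ = 0.287 fm

Total energy E = KE + m₀c² = 3490 + 938.3 = 4428.3 MeV.
(pc)² = E² − (m₀c²)² = (4428.3)² − (938.3)² = 1.873 × 10⁷ MeV², so pc = 4328 MeV.
λ = hc/(pc) = 1240 MeV·fm / 4328 MeV = 0.287 fm.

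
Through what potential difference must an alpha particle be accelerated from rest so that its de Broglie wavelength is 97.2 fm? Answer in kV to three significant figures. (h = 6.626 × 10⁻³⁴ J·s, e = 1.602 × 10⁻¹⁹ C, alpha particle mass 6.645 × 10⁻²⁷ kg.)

V = 10.9 kV

p = h/λ = 6.626 × 10⁻³⁴ / 9.720 × 10⁻¹⁴ = 6.817 × 10⁻²¹ kg·m/s.
KE = p²/(2m) = 3.497 × 10⁻¹⁵ J.
V = KE/2e = 3.497 × 10⁻¹⁵ / (2 × 1.602 × 10⁻¹⁹) = 10.9 kV.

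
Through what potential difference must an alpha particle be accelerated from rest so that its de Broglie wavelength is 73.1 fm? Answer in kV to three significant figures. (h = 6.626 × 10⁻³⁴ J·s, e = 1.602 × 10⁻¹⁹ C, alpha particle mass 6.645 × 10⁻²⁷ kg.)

V = 19.3 kV

p = h/λ = 6.626 × 10⁻³⁴ / 7.310 × 10⁻¹⁴ = 9.064 × 10⁻²¹ kg·m/s.
KE = p²/(2m) = 6.182 × 10⁻¹⁵ J.
V = KE/2e = 6.182 × 10⁻¹⁵ / (2 × 1.602 × 10⁻¹⁹) = 19.3 kV.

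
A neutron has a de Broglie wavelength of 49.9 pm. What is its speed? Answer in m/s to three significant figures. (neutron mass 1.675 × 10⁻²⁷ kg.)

v = 7930 m/s

p = h/λ = 6.626 × 10⁻³⁴ / 4.990 × 10⁻¹¹ = 1.328 × 10⁻²³ kg·m/s.
v = p/m = 1.328 × 10⁻²³ / 1.675 × 10⁻²⁷ = 7.93 × 10³ m/s = 7930 m/s.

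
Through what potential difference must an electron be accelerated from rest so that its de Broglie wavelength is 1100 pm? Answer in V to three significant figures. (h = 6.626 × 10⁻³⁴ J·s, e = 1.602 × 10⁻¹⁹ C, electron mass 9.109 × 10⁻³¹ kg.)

V = 1.24 V

p = h/λ = 6.626 × 10⁻³⁴ / 1.100 × 10⁻⁹ = 6.024 × 10⁻²⁵ kg·m/s.
KE = p²/(2m) = 1.992 × 10⁻¹⁹ J.
V = KE/e = 1.992 × 10⁻¹⁹ / (1.602 × 10⁻¹⁹) = 1.24 V.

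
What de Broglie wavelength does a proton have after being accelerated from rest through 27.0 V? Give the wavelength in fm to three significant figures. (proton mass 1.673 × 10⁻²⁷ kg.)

KE = eV = 1.602 × 10⁻¹⁹ × 27.00 = 4.325 × 10⁻¹⁸ J.
p = √(2mKE) = √(2 × 1.673 × 10⁻²⁷ × 4.325 × 10⁻¹⁸) = 1.203 × 10⁻²² kg·m/s.
λ = h/p = 6.626 × 10⁻³⁴ / 1.203 × 10⁻²² = 5.51 × 10⁻¹² m = 5510 fm.

λ = 5510 fm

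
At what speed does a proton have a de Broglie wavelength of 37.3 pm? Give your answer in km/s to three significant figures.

v = 10.6 km/s

p = h/λ = 6.626 × 10⁻³⁴ / 3.730 × 10⁻¹¹ = 1.776 × 10⁻²³ kg·m/s.
v = p/m = 1.776 × 10⁻²³ / 1.673 × 10⁻²⁷ = 1.06 × 10⁴ m/s = 10.6 km/s.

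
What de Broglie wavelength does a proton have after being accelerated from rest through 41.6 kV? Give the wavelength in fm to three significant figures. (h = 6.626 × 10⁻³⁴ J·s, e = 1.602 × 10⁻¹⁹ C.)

λ = 140 fm

KE = eV = 1.602 × 10⁻¹⁹ × 4.160 × 10⁴ = 6.664 × 10⁻¹⁵ J.
p = √(2mKE) = √(2 × 1.673 × 10⁻²⁷ × 6.664 × 10⁻¹⁵) = 4.722 × 10⁻²¹ kg·m/s.
λ = h/p = 6.626 × 10⁻³⁴ / 4.722 × 10⁻²¹ = 1.40 × 10⁻¹³ m = 140 fm.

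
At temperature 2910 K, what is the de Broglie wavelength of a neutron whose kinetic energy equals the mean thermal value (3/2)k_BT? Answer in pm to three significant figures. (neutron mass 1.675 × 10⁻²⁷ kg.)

λ = 46.6 pm

KE = (3/2)k_BT = 1.5 × 1.381 × 10⁻²³ × 2910 = 6.028 × 10⁻²⁰ J.
p = √(2mKE) = √(2 × 1.675 × 10⁻²⁷ × 6.028 × 10⁻²⁰) = 1.421 × 10⁻²³ kg·m/s.
λ = h/p = 4.66 × 10⁻¹¹ m = 46.6 pm.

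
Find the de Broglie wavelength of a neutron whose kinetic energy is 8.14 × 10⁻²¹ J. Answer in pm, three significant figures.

λ = 127 pm

p = √(2mKE) = √(2 × 1.675 × 10⁻²⁷ × 8.140 × 10⁻²¹) = 5.222 × 10⁻²⁴ kg·m/s.
λ = h/p = 6.626 × 10⁻³⁴ / 5.222 × 10⁻²⁴ = 1.27 × 10⁻¹⁰ m = 127 pm.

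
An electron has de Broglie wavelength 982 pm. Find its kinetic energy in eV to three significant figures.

KE = 1.56 eV

p = h/λ = 6.626 × 10⁻³⁴ / 9.820 × 10⁻¹⁰ = 6.747 × 10⁻²⁵ kg·m/s.
KE = p²/(2m) = (6.747 × 10⁻²⁵)² / (2 × 9.109 × 10⁻³¹) = 2.499 × 10⁻¹⁹ J = 1.56 eV.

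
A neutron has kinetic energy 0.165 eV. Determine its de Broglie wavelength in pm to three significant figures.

λ = 70.4 pm

KE = 0.165 eV = 2.643 × 10⁻²⁰ J.
p = √(2mKE) = √(2 × 1.675 × 10⁻²⁷ × 2.643 × 10⁻²⁰) = 9.410 × 10⁻²⁴ kg·m/s.
λ = h/p = 6.626 × 10⁻³⁴ / 9.410 × 10⁻²⁴ = 7.04 × 10⁻¹¹ m = 70.4 pm.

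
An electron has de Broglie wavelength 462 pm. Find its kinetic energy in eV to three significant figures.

KE = 7.05 eV

p = h/λ = 6.626 × 10⁻³⁴ / 4.620 × 10⁻¹⁰ = 1.434 × 10⁻²⁴ kg·m/s.
KE = p²/(2m) = (1.434 × 10⁻²⁴)² / (2 × 9.109 × 10⁻³¹) = 1.129 × 10⁻¹⁸ J = 7.05 eV.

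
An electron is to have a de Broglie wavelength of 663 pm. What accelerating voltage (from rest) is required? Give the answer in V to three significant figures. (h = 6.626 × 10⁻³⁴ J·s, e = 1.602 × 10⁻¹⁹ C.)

V = 3.42 V

p = h/λ = 6.626 × 10⁻³⁴ / 6.630 × 10⁻¹⁰ = 9.994 × 10⁻²⁵ kg·m/s.
KE = p²/(2m) = 5.482 × 10⁻¹⁹ J.
V = KE/e = 5.482 × 10⁻¹⁹ / (1.602 × 10⁻¹⁹) = 3.42 V.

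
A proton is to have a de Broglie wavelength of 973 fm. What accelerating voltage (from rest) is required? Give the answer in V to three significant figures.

p = h/λ = 6.626 × 10⁻³⁴ / 9.730 × 10⁻¹³ = 6.810 × 10⁻²² kg·m/s.
KE = p²/(2m) = 1.386 × 10⁻¹⁶ J.
V = KE/e = 1.386 × 10⁻¹⁶ / (1.602 × 10⁻¹⁹) = 865 V.

V = 865 V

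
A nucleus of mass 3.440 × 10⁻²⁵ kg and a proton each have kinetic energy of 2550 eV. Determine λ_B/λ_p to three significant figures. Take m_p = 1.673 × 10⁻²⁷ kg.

At fixed KE, p = √(2mKE) so λ = h/p ∝ 1/√m.
λ_B/λ_p = √(m_p/m_B) = √(1.673 × 10⁻²⁷/3.440 × 10⁻²⁵) = √(4.863 × 10⁻³) = 0.0697.

λ_B/λ_p = 0.0697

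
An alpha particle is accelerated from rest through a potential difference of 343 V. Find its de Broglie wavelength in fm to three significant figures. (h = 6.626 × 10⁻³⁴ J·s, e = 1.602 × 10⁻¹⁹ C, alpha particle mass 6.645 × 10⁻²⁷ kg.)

KE = 2eV = 2 × 1.602 × 10⁻¹⁹ × 343.0 = 1.099 × 10⁻¹⁶ J.
p = √(2mKE) = √(2 × 6.645 × 10⁻²⁷ × 1.099 × 10⁻¹⁶) = 1.209 × 10⁻²¹ kg·m/s.
λ = h/p = 6.626 × 10⁻³⁴ / 1.209 × 10⁻²¹ = 5.48 × 10⁻¹³ m = 548 fm.

λ = 548 fm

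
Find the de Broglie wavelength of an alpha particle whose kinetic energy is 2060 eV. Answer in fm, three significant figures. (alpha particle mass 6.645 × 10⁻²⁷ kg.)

λ = 316 fm

KE = 2060 eV = 3.300 × 10⁻¹⁶ J.
p = √(2mKE) = √(2 × 6.645 × 10⁻²⁷ × 3.300 × 10⁻¹⁶) = 2.094 × 10⁻²¹ kg·m/s.
λ = h/p = 6.626 × 10⁻³⁴ / 2.094 × 10⁻²¹ = 3.16 × 10⁻¹³ m = 316 fm.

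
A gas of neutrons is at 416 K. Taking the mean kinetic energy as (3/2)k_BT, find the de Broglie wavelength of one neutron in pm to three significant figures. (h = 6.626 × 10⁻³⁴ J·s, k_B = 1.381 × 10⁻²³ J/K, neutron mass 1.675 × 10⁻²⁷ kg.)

KE = (3/2)k_BT = 1.5 × 1.381 × 10⁻²³ × 416 = 8.617 × 10⁻²¹ J.
p = √(2mKE) = √(2 × 1.675 × 10⁻²⁷ × 8.617 × 10⁻²¹) = 5.373 × 10⁻²⁴ kg·m/s.
λ = h/p = 1.23 × 10⁻¹⁰ m = 123 pm.

λ = 123 pm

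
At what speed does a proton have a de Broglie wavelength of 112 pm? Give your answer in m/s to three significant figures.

v = 3540 m/s

p = h/λ = 6.626 × 10⁻³⁴ / 1.120 × 10⁻¹⁰ = 5.916 × 10⁻²⁴ kg·m/s.
v = p/m = 5.916 × 10⁻²⁴ / 1.673 × 10⁻²⁷ = 3.54 × 10³ m/s = 3540 m/s.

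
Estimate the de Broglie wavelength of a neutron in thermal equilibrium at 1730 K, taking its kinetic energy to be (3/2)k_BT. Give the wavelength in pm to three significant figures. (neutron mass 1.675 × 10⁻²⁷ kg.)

KE = (3/2)k_BT = 1.5 × 1.381 × 10⁻²³ × 1730 = 3.584 × 10⁻²⁰ J.
p = √(2mKE) = √(2 × 1.675 × 10⁻²⁷ × 3.584 × 10⁻²⁰) = 1.096 × 10⁻²³ kg·m/s.
λ = h/p = 6.05 × 10⁻¹¹ m = 60.5 pm.

λ = 60.5 pm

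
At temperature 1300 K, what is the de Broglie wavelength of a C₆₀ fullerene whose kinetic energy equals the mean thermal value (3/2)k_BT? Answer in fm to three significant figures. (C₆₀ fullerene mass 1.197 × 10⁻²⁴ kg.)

λ = 2610 fm

KE = (3/2)k_BT = 1.5 × 1.381 × 10⁻²³ × 1300 = 2.693 × 10⁻²⁰ J.
p = √(2mKE) = √(2 × 1.197 × 10⁻²⁴ × 2.693 × 10⁻²⁰) = 2.539 × 10⁻²² kg·m/s.
λ = h/p = 2.61 × 10⁻¹² m = 2610 fm.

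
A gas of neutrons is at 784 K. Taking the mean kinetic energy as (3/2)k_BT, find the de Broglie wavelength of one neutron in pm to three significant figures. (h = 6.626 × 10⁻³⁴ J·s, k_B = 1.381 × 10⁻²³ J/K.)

KE = (3/2)k_BT = 1.5 × 1.381 × 10⁻²³ × 784 = 1.624 × 10⁻²⁰ J.
p = √(2mKE) = √(2 × 1.675 × 10⁻²⁷ × 1.624 × 10⁻²⁰) = 7.376 × 10⁻²⁴ kg·m/s.
λ = h/p = 8.98 × 10⁻¹¹ m = 89.8 pm.

λ = 89.8 pm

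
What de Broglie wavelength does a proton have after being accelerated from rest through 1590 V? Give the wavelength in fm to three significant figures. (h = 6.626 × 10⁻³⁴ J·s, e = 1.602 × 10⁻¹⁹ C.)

λ = 718 fm

KE = eV = 1.602 × 10⁻¹⁹ × 1590 = 2.547 × 10⁻¹⁶ J.
p = √(2mKE) = √(2 × 1.673 × 10⁻²⁷ × 2.547 × 10⁻¹⁶) = 9.232 × 10⁻²² kg·m/s.
λ = h/p = 6.626 × 10⁻³⁴ / 9.232 × 10⁻²² = 7.18 × 10⁻¹³ m = 718 fm.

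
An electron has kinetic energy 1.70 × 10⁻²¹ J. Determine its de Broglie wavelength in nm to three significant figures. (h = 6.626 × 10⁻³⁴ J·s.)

p = √(2mKE) = √(2 × 9.109 × 10⁻³¹ × 1.700 × 10⁻²¹) = 5.565 × 10⁻²⁶ kg·m/s.
λ = h/p = 6.626 × 10⁻³⁴ / 5.565 × 10⁻²⁶ = 1.19 × 10⁻⁸ m = 11.9 nm.

λ = 11.9 nm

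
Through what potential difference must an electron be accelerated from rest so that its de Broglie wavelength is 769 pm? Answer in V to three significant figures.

V = 2.54 V

p = h/λ = 6.626 × 10⁻³⁴ / 7.690 × 10⁻¹⁰ = 8.616 × 10⁻²⁵ kg·m/s.
KE = p²/(2m) = 4.075 × 10⁻¹⁹ J.
V = KE/e = 4.075 × 10⁻¹⁹ / (1.602 × 10⁻¹⁹) = 2.54 V.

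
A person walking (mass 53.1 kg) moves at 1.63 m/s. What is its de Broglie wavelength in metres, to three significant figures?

p = mv = 53.1 × 1.63 = 8.655 × 10¹ kg·m/s.
λ = h/p = 6.626 × 10⁻³⁴ / 8.655 × 10¹ = 7.66 × 10⁻³⁶ m.

λ = 7.66 × 10⁻³⁶ m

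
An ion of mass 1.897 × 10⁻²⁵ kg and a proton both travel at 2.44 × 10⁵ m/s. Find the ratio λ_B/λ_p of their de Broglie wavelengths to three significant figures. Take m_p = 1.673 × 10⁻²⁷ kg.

At fixed v, p = mv so λ = h/(mv) ∝ 1/m.
λ_B/λ_p = m_p/m_B = 1.673 × 10⁻²⁷/1.897 × 10⁻²⁵ = 8.82 × 10⁻³.

λ_B/λ_p = 8.82 × 10⁻³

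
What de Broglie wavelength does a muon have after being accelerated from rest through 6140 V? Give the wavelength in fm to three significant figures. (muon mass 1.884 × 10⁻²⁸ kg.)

λ = 1090 fm

KE = eV = 1.602 × 10⁻¹⁹ × 6140 = 9.836 × 10⁻¹⁶ J.
p = √(2mKE) = √(2 × 1.884 × 10⁻²⁸ × 9.836 × 10⁻¹⁶) = 6.088 × 10⁻²² kg·m/s.
λ = h/p = 6.626 × 10⁻³⁴ / 6.088 × 10⁻²² = 1.09 × 10⁻¹² m = 1090 fm.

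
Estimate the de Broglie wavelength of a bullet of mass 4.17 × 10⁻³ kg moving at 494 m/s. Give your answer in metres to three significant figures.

p = mv = 4.17 × 10⁻³ × 494 = 2.060 kg·m/s.
λ = h/p = 6.626 × 10⁻³⁴ / 2.060 = 3.22 × 10⁻³⁴ m.

λ = 3.22 × 10⁻³⁴ m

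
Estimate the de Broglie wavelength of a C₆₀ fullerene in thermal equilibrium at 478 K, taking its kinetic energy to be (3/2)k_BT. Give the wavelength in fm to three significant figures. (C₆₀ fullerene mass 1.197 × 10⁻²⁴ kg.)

λ = 4300 fm

KE = (3/2)k_BT = 1.5 × 1.381 × 10⁻²³ × 478 = 9.902 × 10⁻²¹ J.
p = √(2mKE) = √(2 × 1.197 × 10⁻²⁴ × 9.902 × 10⁻²¹) = 1.540 × 10⁻²² kg·m/s.
λ = h/p = 4.30 × 10⁻¹² m = 4300 fm.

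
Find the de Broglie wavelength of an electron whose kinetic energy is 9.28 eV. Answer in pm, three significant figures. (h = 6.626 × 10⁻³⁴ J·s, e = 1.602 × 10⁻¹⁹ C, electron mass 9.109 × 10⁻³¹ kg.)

KE = 9.28 eV = 1.487 × 10⁻¹⁸ J.
p = √(2mKE) = √(2 × 9.109 × 10⁻³¹ × 1.487 × 10⁻¹⁸) = 1.646 × 10⁻²⁴ kg·m/s.
λ = h/p = 6.626 × 10⁻³⁴ / 1.646 × 10⁻²⁴ = 4.03 × 10⁻¹⁰ m = 403 pm.

λ = 403 pm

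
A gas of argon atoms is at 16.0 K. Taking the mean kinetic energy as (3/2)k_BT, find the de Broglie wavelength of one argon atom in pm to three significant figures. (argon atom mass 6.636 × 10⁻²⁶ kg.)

λ = 99.9 pm

KE = (3/2)k_BT = 1.5 × 1.381 × 10⁻²³ × 16.0 = 3.314 × 10⁻²² J.
p = √(2mKE) = √(2 × 6.636 × 10⁻²⁶ × 3.314 × 10⁻²²) = 6.632 × 10⁻²⁴ kg·m/s.
λ = h/p = 9.99 × 10⁻¹¹ m = 99.9 pm.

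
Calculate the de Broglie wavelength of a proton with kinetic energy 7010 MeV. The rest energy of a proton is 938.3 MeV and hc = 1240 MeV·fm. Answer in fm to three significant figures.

λ = 0.157 fm

Total energy E = KE + m₀c² = 7010 + 938.3 = 7948.3 MeV.
(pc)² = E² − (m₀c²)² = (7948.3)² − (938.3)² = 6.230 × 10⁷ MeV², so pc = 7893 MeV.
λ = hc/(pc) = 1240 MeV·fm / 7893 MeV = 0.157 fm.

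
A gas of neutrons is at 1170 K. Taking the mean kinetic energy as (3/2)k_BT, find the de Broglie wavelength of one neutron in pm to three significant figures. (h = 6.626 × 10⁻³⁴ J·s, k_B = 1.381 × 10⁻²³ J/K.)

KE = (3/2)k_BT = 1.5 × 1.381 × 10⁻²³ × 1170 = 2.424 × 10⁻²⁰ J.
p = √(2mKE) = √(2 × 1.675 × 10⁻²⁷ × 2.424 × 10⁻²⁰) = 9.011 × 10⁻²⁴ kg·m/s.
λ = h/p = 7.35 × 10⁻¹¹ m = 73.5 pm.

λ = 73.5 pm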